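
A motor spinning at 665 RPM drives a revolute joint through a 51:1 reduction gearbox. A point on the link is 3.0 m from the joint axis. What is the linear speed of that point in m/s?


omega_motor = 665 * 2*pi/60 = 69.6386 rad/s
omega_joint = omega_motor / 51 = 1.3655 rad/s
v = omega_joint * r = 1.3655 * 3.0
= 4.0964 m/s


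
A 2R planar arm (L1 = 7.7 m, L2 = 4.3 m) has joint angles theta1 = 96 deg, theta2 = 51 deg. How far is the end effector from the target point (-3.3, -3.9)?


End effector via forward kinematics:
x = L1*cos(t1) + L2*cos(t1+t2) = -4.4112
y = L1*sin(t1) + L2*sin(t1+t2) = 9.9998
Distance to target:
d = sqrt((-3.3 - -4.4112)^2 + (-3.9 - 9.9998)^2)
= sqrt(1.2347 + 193.2035)
= 13.9441 m


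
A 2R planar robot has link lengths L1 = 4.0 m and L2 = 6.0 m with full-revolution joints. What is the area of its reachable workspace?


r_max = L1 + L2 = 10.0 m
r_min = |L1 - L2| = 2.0 m
Area = pi*(r_max^2 - r_min^2)
= pi*(100.0 - 4.0)
= pi * 96.0
= 301.5929 m^2


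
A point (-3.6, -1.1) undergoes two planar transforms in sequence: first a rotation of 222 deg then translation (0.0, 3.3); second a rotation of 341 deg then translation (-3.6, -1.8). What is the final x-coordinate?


After transform 1:
x1 = cos(222)*-3.6 - sin(222)*-1.1 + 0.0 = 1.9393
y1 = sin(222)*-3.6 + cos(222)*-1.1 + 3.3 = 6.5263
After transform 2:
x2 = cos(341)*1.9393 - sin(341)*6.5263 + -3.6
= 0.3584


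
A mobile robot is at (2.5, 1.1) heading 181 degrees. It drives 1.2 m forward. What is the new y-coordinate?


y_new = y0 + d*sin(theta)
= 1.1 + 1.2*sin(181)
= 1.1 + -0.0209
= 1.0791


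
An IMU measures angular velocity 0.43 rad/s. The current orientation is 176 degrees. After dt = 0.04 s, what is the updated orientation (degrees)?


delta_theta = w * dt = 0.43 * 0.04 = 0.0172 rad
= 0.9855 deg
theta_new = 176 + 0.9855 = 176.9855 deg


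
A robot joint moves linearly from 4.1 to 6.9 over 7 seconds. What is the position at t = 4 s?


s = t/T = 4/7 = 0.5714
p(t) = p0 + (pf-p0)*s
= 4.1 + (6.9 - 4.1) * 0.5714
= 5.7


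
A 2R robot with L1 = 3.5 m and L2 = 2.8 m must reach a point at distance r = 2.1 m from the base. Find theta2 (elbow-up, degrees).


cos(theta2) = (r^2 - L1^2 - L2^2) / (2*L1*L2)
cos(theta2) = (4.41 - 12.25 - 7.84) / 19.6
cos(theta2) = -0.8
theta2 = 143.1301 degrees


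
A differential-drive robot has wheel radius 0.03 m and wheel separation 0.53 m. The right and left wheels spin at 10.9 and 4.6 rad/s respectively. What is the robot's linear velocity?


vR = r*wR = 0.03*10.9 = 0.327 m/s
vL = r*wL = 0.03*4.6 = 0.138 m/s
v = (vR+vL)/2 = 0.2325 m/s
omega = (vR-vL)/L = 0.3566 rad/s
linear velocity = 0.2325 m/s


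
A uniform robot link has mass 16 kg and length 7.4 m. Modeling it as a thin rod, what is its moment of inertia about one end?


I = (1/3) * m * L^2
= (1/3) * 16 * 7.4^2
= 0.333333 * 16 * 54.76
= 292.0533 kg*m^2


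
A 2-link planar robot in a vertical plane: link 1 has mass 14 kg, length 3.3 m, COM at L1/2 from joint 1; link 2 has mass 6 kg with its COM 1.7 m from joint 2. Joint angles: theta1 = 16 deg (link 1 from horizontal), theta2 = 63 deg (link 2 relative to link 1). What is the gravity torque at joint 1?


Horizontal distance from joint 1 to link-1 COM:
  x_c1 = (L1/2)*cos(t1) = 1.65 * 0.9613 = 1.5861 m
Horizontal distance from joint 1 to link-2 COM:
  x_c2 = L1*cos(t1) + Lc2*cos(t1+t2)
       = 3.3*0.9613 + 1.7*0.1908 = 3.4965 m
tau1 = m1*g*x_c1 + m2*g*x_c2
     = 14*9.81*1.5861 + 6*9.81*3.4965
     = 217.8325 + 205.8063
     = 423.6388 Nm


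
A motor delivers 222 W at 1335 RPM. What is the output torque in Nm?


omega = 1335 * 2*pi/60 = 139.8009 rad/s
tau = P / omega = 222 / 139.8009
= 1.588 Nm


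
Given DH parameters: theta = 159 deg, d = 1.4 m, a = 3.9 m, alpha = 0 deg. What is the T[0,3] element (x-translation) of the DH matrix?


T[0,3] = a * cos(theta)
= 3.9 * cos(159 deg)
= 3.9 * -0.9336
= -3.641


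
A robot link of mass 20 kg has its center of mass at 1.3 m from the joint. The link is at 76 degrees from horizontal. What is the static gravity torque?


tau = m*g*L*cos(angle)
= 20 * 9.81 * 1.3 * cos(76 deg)
= 20 * 9.81 * 1.3 * 0.2419
= 61.7046 Nm


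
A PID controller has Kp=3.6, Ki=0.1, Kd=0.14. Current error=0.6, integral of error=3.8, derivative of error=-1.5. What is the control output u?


u = Kp*e + Ki*int(e) + Kd*de/dt
= 3.6*0.6 + 0.1*3.8 + 0.14*(-1.5)
= 2.16 + 0.38 + -0.21
= 2.33


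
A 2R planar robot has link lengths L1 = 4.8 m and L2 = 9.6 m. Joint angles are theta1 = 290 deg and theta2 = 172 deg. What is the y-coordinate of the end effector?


Convert angles to radians: theta1 = 5.0615, theta2 = 3.002
y = L1*sin(theta1) + L2*sin(theta1+theta2)
y = -4.5105 + 9.3902
y = 4.8797


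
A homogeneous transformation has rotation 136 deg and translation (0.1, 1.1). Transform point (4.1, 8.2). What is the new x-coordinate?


x' = cos(theta)*px - sin(theta)*py + tx
= -0.7193*4.1 - 0.6947*8.2 + 0.1
= -8.5455


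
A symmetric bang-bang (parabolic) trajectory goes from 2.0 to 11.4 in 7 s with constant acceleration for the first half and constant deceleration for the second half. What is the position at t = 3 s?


Symmetric rest-to-rest: each phase covers (pf-p0)/2 in time T/2. 0.5*a*(T/2)^2 = (pf-p0)/2 => a = 4*(pf-p0)/T^2
a = 4*(11.4-2.0)/7^2 = 0.7673
t = 3 is in the acceleration phase (t <= T/2).
p = p0 + 0.5*a*t^2 = 2.0 + 0.5*0.7673*3^2
= 5.4531


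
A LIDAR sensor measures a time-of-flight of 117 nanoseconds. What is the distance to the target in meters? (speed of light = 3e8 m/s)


tof = 117 ns = 1.17e-07 s
dist = c * tof / 2
= 3e8 * 1.17e-07 / 2
= 17.55 m


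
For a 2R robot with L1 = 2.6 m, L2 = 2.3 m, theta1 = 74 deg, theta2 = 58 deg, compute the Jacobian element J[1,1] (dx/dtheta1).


J[1,1] = -L1*sin(t1) - L2*sin(t1+t2)
= -2.6*sin(74) - 2.3*sin(132)
= -4.2085


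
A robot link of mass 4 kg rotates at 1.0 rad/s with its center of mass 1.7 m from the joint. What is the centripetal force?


F = m * omega^2 * r
= 4 * 1.0^2 * 1.7
= 4 * 1.0 * 1.7
= 6.8 N


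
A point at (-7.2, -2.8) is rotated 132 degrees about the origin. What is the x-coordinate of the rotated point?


x' = x*cos(theta) - y*sin(theta)
cos(132 deg) = -0.6691, sin(132 deg) = 0.7431
x' = -7.2 * -0.6691 - -2.8 * 0.7431
= 4.8177 - -2.0808
= 6.8985


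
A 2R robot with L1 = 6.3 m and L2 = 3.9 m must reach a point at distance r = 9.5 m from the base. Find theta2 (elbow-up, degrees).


cos(theta2) = (r^2 - L1^2 - L2^2) / (2*L1*L2)
cos(theta2) = (90.25 - 39.69 - 15.21) / 49.14
cos(theta2) = 0.719373
theta2 = 43.9972 degrees


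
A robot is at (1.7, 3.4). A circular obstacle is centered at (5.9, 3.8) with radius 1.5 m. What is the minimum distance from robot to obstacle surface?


center_dist = sqrt((1.7-5.9)^2 + (3.4-3.8)^2)
= sqrt(17.64 + 0.16)
= 4.219
min_dist = center_dist - radius = 4.219 - 1.5 = 2.719 m


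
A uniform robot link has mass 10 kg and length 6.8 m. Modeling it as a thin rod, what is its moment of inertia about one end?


I = (1/3) * m * L^2
= (1/3) * 10 * 6.8^2
= 0.333333 * 10 * 46.24
= 154.1333 kg*m^2


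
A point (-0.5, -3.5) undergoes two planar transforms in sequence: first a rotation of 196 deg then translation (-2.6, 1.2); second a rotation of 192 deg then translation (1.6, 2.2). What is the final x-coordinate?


After transform 1:
x1 = cos(196)*-0.5 - sin(196)*-3.5 + -2.6 = -3.0841
y1 = sin(196)*-0.5 + cos(196)*-3.5 + 1.2 = 4.7022
After transform 2:
x2 = cos(192)*-3.0841 - sin(192)*4.7022 + 1.6
= 5.5944


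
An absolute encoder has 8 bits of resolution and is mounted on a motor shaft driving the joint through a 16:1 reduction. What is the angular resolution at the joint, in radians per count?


counts = 2^8 = 256
effective counts at joint = 256 * 16 = 4096
resolution = 2*pi / 4096
= 0.0015 rad/count


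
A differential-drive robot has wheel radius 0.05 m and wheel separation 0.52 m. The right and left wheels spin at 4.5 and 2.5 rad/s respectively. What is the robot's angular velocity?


vR = r*wR = 0.05*4.5 = 0.225 m/s
vL = r*wL = 0.05*2.5 = 0.125 m/s
v = (vR+vL)/2 = 0.175 m/s
omega = (vR-vL)/L = 0.1923 rad/s
angular velocity = 0.1923 rad/s


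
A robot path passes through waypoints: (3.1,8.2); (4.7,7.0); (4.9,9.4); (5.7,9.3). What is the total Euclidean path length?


Segment lengths:
  seg1 = sqrt((1.6)^2 + (-1.2)^2) = 2.0
  seg2 = sqrt((0.2)^2 + (2.4)^2) = 2.4083
  seg3 = sqrt((0.8)^2 + (-0.1)^2) = 0.8062
Total = 5.2145


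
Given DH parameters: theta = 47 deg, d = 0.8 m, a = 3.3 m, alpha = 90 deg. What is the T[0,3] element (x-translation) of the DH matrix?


T[0,3] = a * cos(theta)
= 3.3 * cos(47 deg)
= 3.3 * 0.682
= 2.2506


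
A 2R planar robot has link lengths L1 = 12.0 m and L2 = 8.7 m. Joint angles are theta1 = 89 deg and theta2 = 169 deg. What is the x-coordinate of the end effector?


Convert angles to radians: theta1 = 1.5533, theta2 = 2.9496
x = L1*cos(theta1) + L2*cos(theta1+theta2)
x = 0.2094 + -1.8088
x = -1.5994


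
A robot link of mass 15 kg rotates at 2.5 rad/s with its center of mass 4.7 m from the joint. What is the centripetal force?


F = m * omega^2 * r
= 15 * 2.5^2 * 4.7
= 15 * 6.25 * 4.7
= 440.625 N


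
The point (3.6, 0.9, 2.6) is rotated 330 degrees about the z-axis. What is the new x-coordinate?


Rotation about z-axis: x' = x*cos(theta) - y*sin(theta)
= 3.6 * 0.866 - 0.9 * -0.5
= 3.5677


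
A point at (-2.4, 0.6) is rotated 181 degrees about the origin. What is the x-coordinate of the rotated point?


x' = x*cos(theta) - y*sin(theta)
cos(181 deg) = -0.9998, sin(181 deg) = -0.0175
x' = -2.4 * -0.9998 - 0.6 * -0.0175
= 2.3996 - -0.0105
= 2.4101


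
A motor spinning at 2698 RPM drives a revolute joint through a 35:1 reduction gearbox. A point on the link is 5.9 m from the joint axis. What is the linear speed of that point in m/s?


omega_motor = 2698 * 2*pi/60 = 282.5339 rad/s
omega_joint = omega_motor / 35 = 8.0724 rad/s
v = omega_joint * r = 8.0724 * 5.9
= 47.6271 m/s


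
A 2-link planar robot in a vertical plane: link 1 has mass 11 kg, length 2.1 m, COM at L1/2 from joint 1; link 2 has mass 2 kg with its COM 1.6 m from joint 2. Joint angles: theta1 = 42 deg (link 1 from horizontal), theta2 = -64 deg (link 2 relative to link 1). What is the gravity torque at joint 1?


Horizontal distance from joint 1 to link-1 COM:
  x_c1 = (L1/2)*cos(t1) = 1.05 * 0.7431 = 0.7803 m
Horizontal distance from joint 1 to link-2 COM:
  x_c2 = L1*cos(t1) + Lc2*cos(t1+t2)
       = 2.1*0.7431 + 1.6*0.9272 = 3.0441 m
tau1 = m1*g*x_c1 + m2*g*x_c2
     = 11*9.81*0.7803 + 2*9.81*3.0441
     = 84.2024 + 59.7252
     = 143.9276 Nm


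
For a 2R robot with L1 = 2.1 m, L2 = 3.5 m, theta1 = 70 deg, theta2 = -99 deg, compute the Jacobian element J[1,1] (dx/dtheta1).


J[1,1] = -L1*sin(t1) - L2*sin(t1+t2)
= -2.1*sin(70) - 3.5*sin(-29)
= -0.2765


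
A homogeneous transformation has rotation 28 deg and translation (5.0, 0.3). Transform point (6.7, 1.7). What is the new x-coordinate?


x' = cos(theta)*px - sin(theta)*py + tx
= 0.8829*6.7 - 0.4695*1.7 + 5.0
= 10.1176


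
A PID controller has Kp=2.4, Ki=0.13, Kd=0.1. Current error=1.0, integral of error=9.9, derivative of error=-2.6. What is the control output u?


u = Kp*e + Ki*int(e) + Kd*de/dt
= 2.4*1.0 + 0.13*9.9 + 0.1*(-2.6)
= 2.4 + 1.287 + -0.26
= 3.427


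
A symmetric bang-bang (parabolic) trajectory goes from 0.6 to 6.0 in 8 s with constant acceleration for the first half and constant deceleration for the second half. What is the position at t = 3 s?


Symmetric rest-to-rest: each phase covers (pf-p0)/2 in time T/2. 0.5*a*(T/2)^2 = (pf-p0)/2 => a = 4*(pf-p0)/T^2
a = 4*(6.0-0.6)/8^2 = 0.3375
t = 3 is in the acceleration phase (t <= T/2).
p = p0 + 0.5*a*t^2 = 0.6 + 0.5*0.3375*3^2
= 2.1188


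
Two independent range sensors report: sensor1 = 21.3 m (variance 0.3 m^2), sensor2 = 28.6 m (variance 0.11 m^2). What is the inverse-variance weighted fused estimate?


w1 = (1/var1) / (1/var1 + 1/var2)
   = 3.3333 / (3.3333 + 9.0909) = 0.2683
w2 = 1 - w1 = 0.7317
fused = w1*s1 + w2*s2 = 5.7146 + 20.9268
= 26.6415 m


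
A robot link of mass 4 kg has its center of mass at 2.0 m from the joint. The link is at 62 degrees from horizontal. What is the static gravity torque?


tau = m*g*L*cos(angle)
= 4 * 9.81 * 2.0 * cos(62 deg)
= 4 * 9.81 * 2.0 * 0.4695
= 36.8441 Nm


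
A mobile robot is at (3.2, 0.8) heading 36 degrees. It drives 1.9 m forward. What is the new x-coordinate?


x_new = x0 + d*cos(theta)
= 3.2 + 1.9*cos(36)
= 3.2 + 1.5371
= 4.7371


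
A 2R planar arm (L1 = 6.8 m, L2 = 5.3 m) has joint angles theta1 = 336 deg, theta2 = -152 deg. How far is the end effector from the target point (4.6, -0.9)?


End effector via forward kinematics:
x = L1*cos(t1) + L2*cos(t1+t2) = 0.925
y = L1*sin(t1) + L2*sin(t1+t2) = -3.1355
Distance to target:
d = sqrt((4.6 - 0.925)^2 + (-0.9 - -3.1355)^2)
= sqrt(13.5055 + 4.9975)
= 4.3015 m


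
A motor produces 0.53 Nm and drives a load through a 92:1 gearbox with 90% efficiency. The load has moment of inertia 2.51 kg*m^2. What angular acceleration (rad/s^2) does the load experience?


tau_out = tau_motor * N * eta
= 0.53 * 92 * 0.9 = 43.884 Nm
alpha = tau_out / I = 43.884 / 2.51
= 17.4837 rad/s^2


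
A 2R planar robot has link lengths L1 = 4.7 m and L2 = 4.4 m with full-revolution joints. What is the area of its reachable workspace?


r_max = L1 + L2 = 9.1 m
r_min = |L1 - L2| = 0.3 m
Area = pi*(r_max^2 - r_min^2)
= pi*(82.81 - 0.09)
= pi * 82.72
= 259.8725 m^2


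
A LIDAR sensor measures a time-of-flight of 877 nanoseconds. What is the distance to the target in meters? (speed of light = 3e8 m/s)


tof = 877 ns = 8.77e-07 s
dist = c * tof / 2
= 3e8 * 8.77e-07 / 2
= 131.55 m


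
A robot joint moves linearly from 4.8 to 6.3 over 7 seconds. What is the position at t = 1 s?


s = t/T = 1/7 = 0.1429
p(t) = p0 + (pf-p0)*s
= 4.8 + (6.3 - 4.8) * 0.1429
= 5.0143


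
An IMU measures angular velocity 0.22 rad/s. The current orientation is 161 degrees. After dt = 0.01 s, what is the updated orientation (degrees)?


delta_theta = w * dt = 0.22 * 0.01 = 0.0022 rad
= 0.1261 deg
theta_new = 161 + 0.1261 = 161.1261 deg


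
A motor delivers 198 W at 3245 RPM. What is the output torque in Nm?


omega = 3245 * 2*pi/60 = 339.8156 rad/s
tau = P / omega = 198 / 339.8156
= 0.5827 Nm


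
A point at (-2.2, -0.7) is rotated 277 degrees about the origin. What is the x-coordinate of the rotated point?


x' = x*cos(theta) - y*sin(theta)
cos(277 deg) = 0.1219, sin(277 deg) = -0.9925
x' = -2.2 * 0.1219 - -0.7 * -0.9925
= -0.2681 - 0.6948
= -0.9629


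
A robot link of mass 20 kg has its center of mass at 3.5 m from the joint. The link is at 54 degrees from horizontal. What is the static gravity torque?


tau = m*g*L*cos(angle)
= 20 * 9.81 * 3.5 * cos(54 deg)
= 20 * 9.81 * 3.5 * 0.5878
= 403.6321 Nm


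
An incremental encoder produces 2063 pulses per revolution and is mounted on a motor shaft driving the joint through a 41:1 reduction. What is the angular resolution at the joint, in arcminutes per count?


counts per rev = 2063
effective counts at joint = 2063 * 41 = 84583
resolution = 360*60 / 84583
= 0.2554 arcmin/count


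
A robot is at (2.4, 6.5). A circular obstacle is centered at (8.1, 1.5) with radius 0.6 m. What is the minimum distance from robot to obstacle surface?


center_dist = sqrt((2.4-8.1)^2 + (6.5-1.5)^2)
= sqrt(32.49 + 25.0)
= 7.5822
min_dist = center_dist - radius = 7.5822 - 0.6 = 6.9822 m


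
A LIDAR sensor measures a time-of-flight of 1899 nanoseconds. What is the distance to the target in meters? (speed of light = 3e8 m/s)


tof = 1899 ns = 1.899e-06 s
dist = c * tof / 2
= 3e8 * 1.899e-06 / 2
= 284.85 m


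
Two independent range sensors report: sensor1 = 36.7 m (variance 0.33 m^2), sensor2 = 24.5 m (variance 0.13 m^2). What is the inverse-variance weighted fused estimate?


w1 = (1/var1) / (1/var1 + 1/var2)
   = 3.0303 / (3.0303 + 7.6923) = 0.2826
w2 = 1 - w1 = 0.7174
fused = w1*s1 + w2*s2 = 10.3717 + 17.5761
= 27.9478 m


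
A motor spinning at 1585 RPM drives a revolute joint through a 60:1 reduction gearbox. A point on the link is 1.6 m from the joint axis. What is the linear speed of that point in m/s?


omega_motor = 1585 * 2*pi/60 = 165.9808 rad/s
omega_joint = omega_motor / 60 = 2.7663 rad/s
v = omega_joint * r = 2.7663 * 1.6
= 4.4262 m/s


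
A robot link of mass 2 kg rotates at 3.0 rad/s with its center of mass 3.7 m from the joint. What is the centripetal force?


F = m * omega^2 * r
= 2 * 3.0^2 * 3.7
= 2 * 9.0 * 3.7
= 66.6 N


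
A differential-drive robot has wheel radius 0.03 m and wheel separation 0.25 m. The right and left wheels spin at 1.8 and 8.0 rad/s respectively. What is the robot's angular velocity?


vR = r*wR = 0.03*1.8 = 0.054 m/s
vL = r*wL = 0.03*8.0 = 0.24 m/s
v = (vR+vL)/2 = 0.147 m/s
omega = (vR-vL)/L = -0.744 rad/s
angular velocity = -0.744 rad/s


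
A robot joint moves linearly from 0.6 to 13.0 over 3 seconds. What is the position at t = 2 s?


s = t/T = 2/3 = 0.6667
p(t) = p0 + (pf-p0)*s
= 0.6 + (13.0 - 0.6) * 0.6667
= 8.8667


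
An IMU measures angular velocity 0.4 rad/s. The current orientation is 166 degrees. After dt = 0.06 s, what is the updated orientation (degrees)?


delta_theta = w * dt = 0.4 * 0.06 = 0.024 rad
= 1.3751 deg
theta_new = 166 + 1.3751 = 167.3751 deg


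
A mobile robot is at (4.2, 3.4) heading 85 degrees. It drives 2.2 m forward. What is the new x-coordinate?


x_new = x0 + d*cos(theta)
= 4.2 + 2.2*cos(85)
= 4.2 + 0.1917
= 4.3917


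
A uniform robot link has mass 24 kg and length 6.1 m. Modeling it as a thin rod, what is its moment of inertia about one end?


I = (1/3) * m * L^2
= (1/3) * 24 * 6.1^2
= 0.333333 * 24 * 37.21
= 297.68 kg*m^2


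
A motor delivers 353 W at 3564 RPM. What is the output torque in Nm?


omega = 3564 * 2*pi/60 = 373.2212 rad/s
tau = P / omega = 353 / 373.2212
= 0.9458 Nm


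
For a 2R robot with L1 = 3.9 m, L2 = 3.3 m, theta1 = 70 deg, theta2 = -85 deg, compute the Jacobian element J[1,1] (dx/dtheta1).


J[1,1] = -L1*sin(t1) - L2*sin(t1+t2)
= -3.9*sin(70) - 3.3*sin(-15)
= -2.8107


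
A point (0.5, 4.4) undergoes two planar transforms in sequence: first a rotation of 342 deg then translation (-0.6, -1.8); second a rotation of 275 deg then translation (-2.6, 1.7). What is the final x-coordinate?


After transform 1:
x1 = cos(342)*0.5 - sin(342)*4.4 + -0.6 = 1.2352
y1 = sin(342)*0.5 + cos(342)*4.4 + -1.8 = 2.2301
After transform 2:
x2 = cos(275)*1.2352 - sin(275)*2.2301 + -2.6
= -0.2707


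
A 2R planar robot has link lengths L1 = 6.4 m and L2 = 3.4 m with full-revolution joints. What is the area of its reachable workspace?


r_max = L1 + L2 = 9.8 m
r_min = |L1 - L2| = 3.0 m
Area = pi*(r_max^2 - r_min^2)
= pi*(96.04 - 9.0)
= pi * 87.04
= 273.4442 m^2


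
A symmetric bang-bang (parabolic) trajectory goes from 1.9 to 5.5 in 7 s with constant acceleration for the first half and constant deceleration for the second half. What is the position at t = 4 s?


Symmetric rest-to-rest: each phase covers (pf-p0)/2 in time T/2. 0.5*a*(T/2)^2 = (pf-p0)/2 => a = 4*(pf-p0)/T^2
a = 4*(5.5-1.9)/7^2 = 0.2939
t = 4 is in the deceleration phase (t > T/2).
p = pf - 0.5*a*(T-t)^2 = 5.5 - 0.5*0.2939*3^2
= 4.1776


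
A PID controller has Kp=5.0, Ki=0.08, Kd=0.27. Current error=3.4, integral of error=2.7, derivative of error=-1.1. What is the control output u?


u = Kp*e + Ki*int(e) + Kd*de/dt
= 5.0*3.4 + 0.08*2.7 + 0.27*(-1.1)
= 17.0 + 0.216 + -0.297
= 16.919


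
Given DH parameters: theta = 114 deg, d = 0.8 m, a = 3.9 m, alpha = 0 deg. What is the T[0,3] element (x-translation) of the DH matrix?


T[0,3] = a * cos(theta)
= 3.9 * cos(114 deg)
= 3.9 * -0.4067
= -1.5863


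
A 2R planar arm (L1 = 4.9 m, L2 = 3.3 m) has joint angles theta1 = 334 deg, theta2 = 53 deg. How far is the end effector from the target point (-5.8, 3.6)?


End effector via forward kinematics:
x = L1*cos(t1) + L2*cos(t1+t2) = 7.3444
y = L1*sin(t1) + L2*sin(t1+t2) = -0.6498
Distance to target:
d = sqrt((-5.8 - 7.3444)^2 + (3.6 - -0.6498)^2)
= sqrt(172.7756 + 18.0612)
= 13.8144 m


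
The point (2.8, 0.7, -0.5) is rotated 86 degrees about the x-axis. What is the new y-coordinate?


Rotation about x-axis: y' = y*cos(theta) - z*sin(theta)
= 0.7 * 0.0698 - -0.5 * 0.9976
= 0.5476


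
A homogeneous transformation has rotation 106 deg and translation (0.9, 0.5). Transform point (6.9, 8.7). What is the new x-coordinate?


x' = cos(theta)*px - sin(theta)*py + tx
= -0.2756*6.9 - 0.9613*8.7 + 0.9
= -9.3649


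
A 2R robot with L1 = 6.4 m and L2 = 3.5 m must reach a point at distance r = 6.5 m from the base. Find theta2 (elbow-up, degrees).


cos(theta2) = (r^2 - L1^2 - L2^2) / (2*L1*L2)
cos(theta2) = (42.25 - 40.96 - 12.25) / 44.8
cos(theta2) = -0.244643
theta2 = 104.1607 degrees


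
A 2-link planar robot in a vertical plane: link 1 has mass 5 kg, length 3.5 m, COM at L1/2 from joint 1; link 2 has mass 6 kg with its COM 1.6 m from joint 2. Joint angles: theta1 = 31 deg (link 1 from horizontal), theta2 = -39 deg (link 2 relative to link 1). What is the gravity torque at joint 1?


Horizontal distance from joint 1 to link-1 COM:
  x_c1 = (L1/2)*cos(t1) = 1.75 * 0.8572 = 1.5 m
Horizontal distance from joint 1 to link-2 COM:
  x_c2 = L1*cos(t1) + Lc2*cos(t1+t2)
       = 3.5*0.8572 + 1.6*0.9903 = 4.5845 m
tau1 = m1*g*x_c1 + m2*g*x_c2
     = 5*9.81*1.5 + 6*9.81*4.5845
     = 73.5771 + 269.8445
     = 343.4216 Nm


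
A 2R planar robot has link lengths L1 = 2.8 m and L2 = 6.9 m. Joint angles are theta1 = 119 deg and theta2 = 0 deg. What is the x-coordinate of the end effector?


Convert angles to radians: theta1 = 2.0769, theta2 = 0.0
x = L1*cos(theta1) + L2*cos(theta1+theta2)
x = -1.3575 + -3.3452
x = -4.7027


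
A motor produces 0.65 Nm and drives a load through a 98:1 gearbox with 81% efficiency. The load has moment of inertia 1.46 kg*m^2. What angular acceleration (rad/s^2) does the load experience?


tau_out = tau_motor * N * eta
= 0.65 * 98 * 0.81 = 51.597 Nm
alpha = tau_out / I = 51.597 / 1.46
= 35.3404 rad/s^2


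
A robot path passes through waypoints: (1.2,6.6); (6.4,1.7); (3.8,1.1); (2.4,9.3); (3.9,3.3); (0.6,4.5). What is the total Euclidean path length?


Segment lengths:
  seg1 = sqrt((5.2)^2 + (-4.9)^2) = 7.1449
  seg2 = sqrt((-2.6)^2 + (-0.6)^2) = 2.6683
  seg3 = sqrt((-1.4)^2 + (8.2)^2) = 8.3187
  seg4 = sqrt((1.5)^2 + (-6.0)^2) = 6.1847
  seg5 = sqrt((-3.3)^2 + (1.2)^2) = 3.5114
Total = 27.828


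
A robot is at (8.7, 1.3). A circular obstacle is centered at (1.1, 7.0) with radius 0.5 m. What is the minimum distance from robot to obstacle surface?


center_dist = sqrt((8.7-1.1)^2 + (1.3-7.0)^2)
= sqrt(57.76 + 32.49)
= 9.5
min_dist = center_dist - radius = 9.5 - 0.5 = 9.0 m


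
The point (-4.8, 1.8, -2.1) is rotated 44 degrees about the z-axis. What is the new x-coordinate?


Rotation about z-axis: x' = x*cos(theta) - y*sin(theta)
= -4.8 * 0.7193 - 1.8 * 0.6947
= -4.7032


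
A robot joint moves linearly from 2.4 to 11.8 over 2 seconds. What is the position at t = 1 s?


s = t/T = 1/2 = 0.5
p(t) = p0 + (pf-p0)*s
= 2.4 + (11.8 - 2.4) * 0.5
= 7.1


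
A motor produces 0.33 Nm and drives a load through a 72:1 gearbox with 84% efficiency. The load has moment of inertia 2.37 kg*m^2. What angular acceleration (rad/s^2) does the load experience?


tau_out = tau_motor * N * eta
= 0.33 * 72 * 0.84 = 19.9584 Nm
alpha = tau_out / I = 19.9584 / 2.37
= 8.4213 rad/s^2


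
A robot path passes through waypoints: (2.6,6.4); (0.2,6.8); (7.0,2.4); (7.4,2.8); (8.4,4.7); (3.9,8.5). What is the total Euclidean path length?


Segment lengths:
  seg1 = sqrt((-2.4)^2 + (0.4)^2) = 2.4331
  seg2 = sqrt((6.8)^2 + (-4.4)^2) = 8.0994
  seg3 = sqrt((0.4)^2 + (0.4)^2) = 0.5657
  seg4 = sqrt((1.0)^2 + (1.9)^2) = 2.1471
  seg5 = sqrt((-4.5)^2 + (3.8)^2) = 5.8898
Total = 19.1351


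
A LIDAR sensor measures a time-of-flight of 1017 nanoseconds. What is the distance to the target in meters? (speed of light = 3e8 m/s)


tof = 1017 ns = 1.017e-06 s
dist = c * tof / 2
= 3e8 * 1.017e-06 / 2
= 152.55 m


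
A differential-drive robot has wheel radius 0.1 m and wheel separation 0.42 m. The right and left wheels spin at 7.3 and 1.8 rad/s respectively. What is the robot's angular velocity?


vR = r*wR = 0.1*7.3 = 0.73 m/s
vL = r*wL = 0.1*1.8 = 0.18 m/s
v = (vR+vL)/2 = 0.455 m/s
omega = (vR-vL)/L = 1.3095 rad/s
angular velocity = 1.3095 rad/s


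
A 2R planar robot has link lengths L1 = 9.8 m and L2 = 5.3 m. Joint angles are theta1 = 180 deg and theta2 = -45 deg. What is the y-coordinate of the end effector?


Convert angles to radians: theta1 = 3.1416, theta2 = -0.7854
y = L1*sin(theta1) + L2*sin(theta1+theta2)
y = 0.0 + 3.7477
y = 3.7477


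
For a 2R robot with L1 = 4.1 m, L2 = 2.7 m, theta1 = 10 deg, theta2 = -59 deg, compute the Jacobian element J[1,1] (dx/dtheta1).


J[1,1] = -L1*sin(t1) - L2*sin(t1+t2)
= -4.1*sin(10) - 2.7*sin(-49)
= 1.3258


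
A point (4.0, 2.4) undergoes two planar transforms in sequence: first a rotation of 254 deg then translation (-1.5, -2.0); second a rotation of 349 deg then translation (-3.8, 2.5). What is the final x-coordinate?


After transform 1:
x1 = cos(254)*4.0 - sin(254)*2.4 + -1.5 = -0.2955
y1 = sin(254)*4.0 + cos(254)*2.4 + -2.0 = -6.5066
After transform 2:
x2 = cos(349)*-0.2955 - sin(349)*-6.5066 + -3.8
= -5.3316


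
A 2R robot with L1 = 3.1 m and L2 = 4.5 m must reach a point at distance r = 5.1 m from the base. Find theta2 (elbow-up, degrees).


cos(theta2) = (r^2 - L1^2 - L2^2) / (2*L1*L2)
cos(theta2) = (26.01 - 9.61 - 20.25) / 27.9
cos(theta2) = -0.137993
theta2 = 97.9317 degrees


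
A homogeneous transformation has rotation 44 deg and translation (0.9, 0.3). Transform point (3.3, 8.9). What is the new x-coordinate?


x' = cos(theta)*px - sin(theta)*py + tx
= 0.7193*3.3 - 0.6947*8.9 + 0.9
= -2.9086


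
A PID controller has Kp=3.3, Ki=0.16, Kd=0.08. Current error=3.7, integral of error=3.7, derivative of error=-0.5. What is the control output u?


u = Kp*e + Ki*int(e) + Kd*de/dt
= 3.3*3.7 + 0.16*3.7 + 0.08*(-0.5)
= 12.21 + 0.592 + -0.04
= 12.762


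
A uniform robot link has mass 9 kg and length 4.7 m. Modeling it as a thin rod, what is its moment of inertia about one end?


I = (1/3) * m * L^2
= (1/3) * 9 * 4.7^2
= 0.333333 * 9 * 22.09
= 66.27 kg*m^2


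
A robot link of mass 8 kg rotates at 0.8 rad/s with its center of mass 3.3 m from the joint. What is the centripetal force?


F = m * omega^2 * r
= 8 * 0.8^2 * 3.3
= 8 * 0.64 * 3.3
= 16.896 N


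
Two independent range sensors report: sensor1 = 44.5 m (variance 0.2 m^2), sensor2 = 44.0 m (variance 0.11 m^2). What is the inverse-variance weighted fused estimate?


w1 = (1/var1) / (1/var1 + 1/var2)
   = 5.0 / (5.0 + 9.0909) = 0.3548
w2 = 1 - w1 = 0.6452
fused = w1*s1 + w2*s2 = 15.7903 + 28.3871
= 44.1774 m


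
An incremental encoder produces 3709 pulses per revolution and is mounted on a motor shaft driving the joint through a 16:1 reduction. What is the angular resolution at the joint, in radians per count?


counts per rev = 3709
effective counts at joint = 3709 * 16 = 59344
resolution = 2*pi / 59344
= 1.0588e-04 rad/count


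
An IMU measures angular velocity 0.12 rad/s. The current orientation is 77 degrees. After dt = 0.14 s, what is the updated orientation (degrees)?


delta_theta = w * dt = 0.12 * 0.14 = 0.0168 rad
= 0.9626 deg
theta_new = 77 + 0.9626 = 77.9626 deg


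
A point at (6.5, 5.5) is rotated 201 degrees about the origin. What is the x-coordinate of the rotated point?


x' = x*cos(theta) - y*sin(theta)
cos(201 deg) = -0.9336, sin(201 deg) = -0.3584
x' = 6.5 * -0.9336 - 5.5 * -0.3584
= -6.0683 - -1.971
= -4.0972


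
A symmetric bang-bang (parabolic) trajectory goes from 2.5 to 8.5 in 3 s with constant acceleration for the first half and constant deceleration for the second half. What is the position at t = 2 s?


Symmetric rest-to-rest: each phase covers (pf-p0)/2 in time T/2. 0.5*a*(T/2)^2 = (pf-p0)/2 => a = 4*(pf-p0)/T^2
a = 4*(8.5-2.5)/3^2 = 2.6667
t = 2 is in the deceleration phase (t > T/2).
p = pf - 0.5*a*(T-t)^2 = 8.5 - 0.5*2.6667*1^2
= 7.1667


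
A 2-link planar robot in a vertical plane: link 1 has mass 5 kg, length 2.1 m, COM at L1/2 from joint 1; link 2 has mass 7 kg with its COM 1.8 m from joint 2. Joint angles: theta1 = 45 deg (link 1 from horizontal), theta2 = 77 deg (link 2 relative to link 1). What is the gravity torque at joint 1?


Horizontal distance from joint 1 to link-1 COM:
  x_c1 = (L1/2)*cos(t1) = 1.05 * 0.7071 = 0.7425 m
Horizontal distance from joint 1 to link-2 COM:
  x_c2 = L1*cos(t1) + Lc2*cos(t1+t2)
       = 2.1*0.7071 + 1.8*-0.5299 = 0.5311 m
tau1 = m1*g*x_c1 + m2*g*x_c2
     = 5*9.81*0.7425 + 7*9.81*0.5311
     = 36.4178 + 36.4685
     = 72.8863 Nm


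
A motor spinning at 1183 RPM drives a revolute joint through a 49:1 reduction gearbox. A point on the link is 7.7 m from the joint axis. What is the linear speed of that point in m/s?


omega_motor = 1183 * 2*pi/60 = 123.8835 rad/s
omega_joint = omega_motor / 49 = 2.5282 rad/s
v = omega_joint * r = 2.5282 * 7.7
= 19.4674 m/s


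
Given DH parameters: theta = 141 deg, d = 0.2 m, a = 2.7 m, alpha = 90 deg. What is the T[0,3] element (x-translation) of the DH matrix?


T[0,3] = a * cos(theta)
= 2.7 * cos(141 deg)
= 2.7 * -0.7771
= -2.0983


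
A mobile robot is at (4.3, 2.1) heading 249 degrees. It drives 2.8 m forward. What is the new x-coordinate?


x_new = x0 + d*cos(theta)
= 4.3 + 2.8*cos(249)
= 4.3 + -1.0034
= 3.2966


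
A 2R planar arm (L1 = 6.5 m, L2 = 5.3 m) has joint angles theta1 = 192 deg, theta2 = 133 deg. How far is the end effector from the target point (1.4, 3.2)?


End effector via forward kinematics:
x = L1*cos(t1) + L2*cos(t1+t2) = -2.0165
y = L1*sin(t1) + L2*sin(t1+t2) = -4.3914
Distance to target:
d = sqrt((1.4 - -2.0165)^2 + (3.2 - -4.3914)^2)
= sqrt(11.6722 + 57.6291)
= 8.3247 m


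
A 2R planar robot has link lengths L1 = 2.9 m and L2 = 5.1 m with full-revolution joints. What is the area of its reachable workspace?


r_max = L1 + L2 = 8.0 m
r_min = |L1 - L2| = 2.2 m
Area = pi*(r_max^2 - r_min^2)
= pi*(64.0 - 4.84)
= pi * 59.16
= 185.8566 m^2


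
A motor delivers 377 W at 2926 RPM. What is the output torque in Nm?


omega = 2926 * 2*pi/60 = 306.41 rad/s
tau = P / omega = 377 / 306.41
= 1.2304 Nm


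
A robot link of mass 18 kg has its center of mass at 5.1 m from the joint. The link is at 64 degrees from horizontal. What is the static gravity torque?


tau = m*g*L*cos(angle)
= 18 * 9.81 * 5.1 * cos(64 deg)
= 18 * 9.81 * 5.1 * 0.4384
= 394.7786 Nm


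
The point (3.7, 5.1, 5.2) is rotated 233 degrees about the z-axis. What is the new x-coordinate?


Rotation about z-axis: x' = x*cos(theta) - y*sin(theta)
= 3.7 * -0.6018 - 5.1 * -0.7986
= 1.8463


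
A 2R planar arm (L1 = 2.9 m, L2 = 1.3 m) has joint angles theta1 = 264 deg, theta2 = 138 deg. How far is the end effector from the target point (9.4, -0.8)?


End effector via forward kinematics:
x = L1*cos(t1) + L2*cos(t1+t2) = 0.663
y = L1*sin(t1) + L2*sin(t1+t2) = -2.0142
Distance to target:
d = sqrt((9.4 - 0.663)^2 + (-0.8 - -2.0142)^2)
= sqrt(76.3359 + 1.4744)
= 8.821 m


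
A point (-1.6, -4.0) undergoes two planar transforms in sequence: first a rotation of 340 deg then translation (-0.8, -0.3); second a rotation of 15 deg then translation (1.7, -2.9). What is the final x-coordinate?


After transform 1:
x1 = cos(340)*-1.6 - sin(340)*-4.0 + -0.8 = -3.6716
y1 = sin(340)*-1.6 + cos(340)*-4.0 + -0.3 = -3.5115
After transform 2:
x2 = cos(15)*-3.6716 - sin(15)*-3.5115 + 1.7
= -0.9376


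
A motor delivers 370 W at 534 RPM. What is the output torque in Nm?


omega = 534 * 2*pi/60 = 55.9203 rad/s
tau = P / omega = 370 / 55.9203
= 6.6166 Nm


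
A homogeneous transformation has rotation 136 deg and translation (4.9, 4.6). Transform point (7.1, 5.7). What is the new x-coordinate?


x' = cos(theta)*px - sin(theta)*py + tx
= -0.7193*7.1 - 0.6947*5.7 + 4.9
= -4.1669


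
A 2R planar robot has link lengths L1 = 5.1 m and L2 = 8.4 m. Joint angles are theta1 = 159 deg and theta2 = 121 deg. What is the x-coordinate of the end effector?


Convert angles to radians: theta1 = 2.7751, theta2 = 2.1118
x = L1*cos(theta1) + L2*cos(theta1+theta2)
x = -4.7613 + 1.4586
x = -3.3026


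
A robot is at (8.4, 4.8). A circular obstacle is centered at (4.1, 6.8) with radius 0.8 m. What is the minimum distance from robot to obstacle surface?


center_dist = sqrt((8.4-4.1)^2 + (4.8-6.8)^2)
= sqrt(18.49 + 4.0)
= 4.7424
min_dist = center_dist - radius = 4.7424 - 0.8 = 3.9424 m


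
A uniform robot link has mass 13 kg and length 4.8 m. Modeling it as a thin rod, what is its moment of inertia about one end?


I = (1/3) * m * L^2
= (1/3) * 13 * 4.8^2
= 0.333333 * 13 * 23.04
= 99.84 kg*m^2


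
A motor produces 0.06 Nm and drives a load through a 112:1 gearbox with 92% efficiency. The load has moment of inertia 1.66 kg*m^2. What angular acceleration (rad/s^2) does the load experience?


tau_out = tau_motor * N * eta
= 0.06 * 112 * 0.92 = 6.1824 Nm
alpha = tau_out / I = 6.1824 / 1.66
= 3.7243 rad/s^2


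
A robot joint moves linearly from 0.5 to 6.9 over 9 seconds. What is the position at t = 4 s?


s = t/T = 4/9 = 0.4444
p(t) = p0 + (pf-p0)*s
= 0.5 + (6.9 - 0.5) * 0.4444
= 3.3444


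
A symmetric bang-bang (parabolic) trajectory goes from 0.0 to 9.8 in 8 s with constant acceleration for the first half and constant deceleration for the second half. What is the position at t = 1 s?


Symmetric rest-to-rest: each phase covers (pf-p0)/2 in time T/2. 0.5*a*(T/2)^2 = (pf-p0)/2 => a = 4*(pf-p0)/T^2
a = 4*(9.8-0.0)/8^2 = 0.6125
t = 1 is in the acceleration phase (t <= T/2).
p = p0 + 0.5*a*t^2 = 0.0 + 0.5*0.6125*1^2
= 0.3063


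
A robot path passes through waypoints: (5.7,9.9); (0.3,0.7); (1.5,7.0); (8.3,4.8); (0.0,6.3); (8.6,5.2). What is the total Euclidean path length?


Segment lengths:
  seg1 = sqrt((-5.4)^2 + (-9.2)^2) = 10.6677
  seg2 = sqrt((1.2)^2 + (6.3)^2) = 6.4133
  seg3 = sqrt((6.8)^2 + (-2.2)^2) = 7.147
  seg4 = sqrt((-8.3)^2 + (1.5)^2) = 8.4345
  seg5 = sqrt((8.6)^2 + (-1.1)^2) = 8.6701
Total = 41.3325


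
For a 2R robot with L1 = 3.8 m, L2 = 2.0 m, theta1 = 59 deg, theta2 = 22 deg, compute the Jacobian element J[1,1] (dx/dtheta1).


J[1,1] = -L1*sin(t1) - L2*sin(t1+t2)
= -3.8*sin(59) - 2.0*sin(81)
= -5.2326


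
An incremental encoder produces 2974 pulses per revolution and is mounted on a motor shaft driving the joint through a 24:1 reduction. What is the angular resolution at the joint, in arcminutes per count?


counts per rev = 2974
effective counts at joint = 2974 * 24 = 71376
resolution = 360*60 / 71376
= 0.3026 arcmin/count


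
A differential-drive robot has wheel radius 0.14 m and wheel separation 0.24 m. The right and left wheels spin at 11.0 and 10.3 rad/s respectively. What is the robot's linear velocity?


vR = r*wR = 0.14*11.0 = 1.54 m/s
vL = r*wL = 0.14*10.3 = 1.442 m/s
v = (vR+vL)/2 = 1.491 m/s
omega = (vR-vL)/L = 0.4083 rad/s
linear velocity = 1.491 m/s


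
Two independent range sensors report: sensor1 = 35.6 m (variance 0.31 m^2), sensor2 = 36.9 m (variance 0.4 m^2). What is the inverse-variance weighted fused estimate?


w1 = (1/var1) / (1/var1 + 1/var2)
   = 3.2258 / (3.2258 + 2.5) = 0.5634
w2 = 1 - w1 = 0.4366
fused = w1*s1 + w2*s2 = 20.0563 + 16.1113
= 36.1676 m


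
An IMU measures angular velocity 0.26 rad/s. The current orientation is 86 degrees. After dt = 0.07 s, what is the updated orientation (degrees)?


delta_theta = w * dt = 0.26 * 0.07 = 0.0182 rad
= 1.0428 deg
theta_new = 86 + 1.0428 = 87.0428 deg


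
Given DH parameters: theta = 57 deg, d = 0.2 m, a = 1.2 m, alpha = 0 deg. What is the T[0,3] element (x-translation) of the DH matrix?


T[0,3] = a * cos(theta)
= 1.2 * cos(57 deg)
= 1.2 * 0.5446
= 0.6536


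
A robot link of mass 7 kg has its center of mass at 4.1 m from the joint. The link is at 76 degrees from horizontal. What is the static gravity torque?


tau = m*g*L*cos(angle)
= 7 * 9.81 * 4.1 * cos(76 deg)
= 7 * 9.81 * 4.1 * 0.2419
= 68.1124 Nm


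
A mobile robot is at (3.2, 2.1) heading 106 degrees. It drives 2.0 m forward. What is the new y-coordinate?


y_new = y0 + d*sin(theta)
= 2.1 + 2.0*sin(106)
= 2.1 + 1.9225
= 4.0225


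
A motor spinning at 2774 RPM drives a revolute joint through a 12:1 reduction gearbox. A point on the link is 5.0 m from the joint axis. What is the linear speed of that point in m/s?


omega_motor = 2774 * 2*pi/60 = 290.4926 rad/s
omega_joint = omega_motor / 12 = 24.2077 rad/s
v = omega_joint * r = 24.2077 * 5.0
= 121.0386 m/s


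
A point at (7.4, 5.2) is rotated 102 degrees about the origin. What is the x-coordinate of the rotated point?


x' = x*cos(theta) - y*sin(theta)
cos(102 deg) = -0.2079, sin(102 deg) = 0.9781
x' = 7.4 * -0.2079 - 5.2 * 0.9781
= -1.5385 - 5.0864
= -6.6249


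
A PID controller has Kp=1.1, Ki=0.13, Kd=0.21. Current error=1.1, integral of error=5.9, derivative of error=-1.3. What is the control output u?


u = Kp*e + Ki*int(e) + Kd*de/dt
= 1.1*1.1 + 0.13*5.9 + 0.21*(-1.3)
= 1.21 + 0.767 + -0.273
= 1.704


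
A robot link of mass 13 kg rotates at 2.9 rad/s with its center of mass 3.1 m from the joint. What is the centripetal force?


F = m * omega^2 * r
= 13 * 2.9^2 * 3.1
= 13 * 8.41 * 3.1
= 338.923 N


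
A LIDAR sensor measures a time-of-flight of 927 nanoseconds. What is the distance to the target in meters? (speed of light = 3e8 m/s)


tof = 927 ns = 9.27e-07 s
dist = c * tof / 2
= 3e8 * 9.27e-07 / 2
= 139.05 m


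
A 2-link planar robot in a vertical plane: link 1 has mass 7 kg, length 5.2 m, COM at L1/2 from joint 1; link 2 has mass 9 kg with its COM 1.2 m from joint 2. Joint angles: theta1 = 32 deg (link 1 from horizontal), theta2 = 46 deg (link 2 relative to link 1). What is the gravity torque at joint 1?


Horizontal distance from joint 1 to link-1 COM:
  x_c1 = (L1/2)*cos(t1) = 2.6 * 0.848 = 2.2049 m
Horizontal distance from joint 1 to link-2 COM:
  x_c2 = L1*cos(t1) + Lc2*cos(t1+t2)
       = 5.2*0.848 + 1.2*0.2079 = 4.6593 m
tau1 = m1*g*x_c1 + m2*g*x_c2
     = 7*9.81*2.2049 + 9*9.81*4.6593
     = 151.4122 + 411.3735
     = 562.7857 Nm


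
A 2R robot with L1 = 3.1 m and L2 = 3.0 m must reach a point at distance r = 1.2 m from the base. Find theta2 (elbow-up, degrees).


cos(theta2) = (r^2 - L1^2 - L2^2) / (2*L1*L2)
cos(theta2) = (1.44 - 9.61 - 9.0) / 18.6
cos(theta2) = -0.923118
theta2 = 157.3863 degrees


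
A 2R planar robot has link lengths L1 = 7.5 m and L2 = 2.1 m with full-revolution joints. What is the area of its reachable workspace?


r_max = L1 + L2 = 9.6 m
r_min = |L1 - L2| = 5.4 m
Area = pi*(r_max^2 - r_min^2)
= pi*(92.16 - 29.16)
= pi * 63.0
= 197.9203 m^2


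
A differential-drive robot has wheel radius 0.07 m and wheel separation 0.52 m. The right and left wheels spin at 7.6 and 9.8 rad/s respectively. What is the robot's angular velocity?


vR = r*wR = 0.07*7.6 = 0.532 m/s
vL = r*wL = 0.07*9.8 = 0.686 m/s
v = (vR+vL)/2 = 0.609 m/s
omega = (vR-vL)/L = -0.2962 rad/s
angular velocity = -0.2962 rad/s


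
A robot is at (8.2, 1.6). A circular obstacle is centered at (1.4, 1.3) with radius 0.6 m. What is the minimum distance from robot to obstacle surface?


center_dist = sqrt((8.2-1.4)^2 + (1.6-1.3)^2)
= sqrt(46.24 + 0.09)
= 6.8066
min_dist = center_dist - radius = 6.8066 - 0.6 = 6.2066 m


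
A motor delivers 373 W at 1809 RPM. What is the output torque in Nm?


omega = 1809 * 2*pi/60 = 189.438 rad/s
tau = P / omega = 373 / 189.438
= 1.969 Nm
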